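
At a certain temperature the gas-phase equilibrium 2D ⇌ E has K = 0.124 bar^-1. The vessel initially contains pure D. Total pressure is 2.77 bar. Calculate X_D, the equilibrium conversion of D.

Take 1 mol D as basis and let X be its fractional conversion, so ξ = 0.5X.
Moles: n_D = 1 − X; n_E = 0.5X.
Summing: n_T = 1 − 0.5X.
y_i = n_i/n_T, p_i = y_i·P. K = p_E / (p_D^2).
Substituting and setting equal to 0.124 bar^-1 gives a polynomial in X; the root in (0,1) is X = 0.351.

X = 0.351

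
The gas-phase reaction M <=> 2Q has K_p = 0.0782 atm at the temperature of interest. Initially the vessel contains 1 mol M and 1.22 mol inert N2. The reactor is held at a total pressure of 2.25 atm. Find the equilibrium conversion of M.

X = 0.133

Take 1 mol M as basis and let X be its fractional conversion, so ξ = X.
Moles: n_M = 1 − X; n_Q = 2X; n_I = 1.22 (inert).
Total moles n_T = 2.22 + X.
With p_i = (n_i/n_T)P, K_p = p_Q^2 / (p_M).
Substituting and setting equal to 0.0782 atm gives a polynomial in X; the root in (0,1) is X = 0.133.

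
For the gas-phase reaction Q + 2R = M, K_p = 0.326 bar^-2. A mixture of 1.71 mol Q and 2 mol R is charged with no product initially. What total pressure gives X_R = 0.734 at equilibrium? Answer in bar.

P = 6.4 bar

Take 2 mol R as basis and let X be its fractional conversion, so ξ = X.
Mole table: n_Q = 1.71 − X; n_R = 2 − 2X; n_M = X.
Summing: n_T = 3.71 − 2X.
K_p = p_M / (p_Q p_R^2) with p_i = (n_i/n_T)·P.
At X = 0.734: the mole-fraction product g(X) = Π y_i^ν_i = 13.36. Since K_p = g(X)·P^{-2}, P = (g/K_p)^(1/2) = (13.36/0.326)^(1/2) = 6.4 bar.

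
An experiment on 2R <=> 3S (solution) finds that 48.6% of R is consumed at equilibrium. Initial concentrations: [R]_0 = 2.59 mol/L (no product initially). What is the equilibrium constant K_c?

Let X = conversion of R.
Concentrations: [R] = 2.59 − 2.59X; [S] = 3.88X.
At X = 0.486: [R] = 1.33, [S] = 1.89.
K_c = [S]^3 / ([R]^2) = 3.8 mol/L.

K_c = 3.8 mol/L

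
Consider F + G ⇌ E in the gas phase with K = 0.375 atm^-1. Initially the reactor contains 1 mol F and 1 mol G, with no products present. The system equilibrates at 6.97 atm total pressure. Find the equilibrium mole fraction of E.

Take 1 mol F as basis and let X be its fractional conversion, so ξ = X.
Moles: n_F = 1 − X; n_G = 1 − X; n_E = X.
n_T = Σnᵢ = 2 − X.
With p_i = (n_i/n_T)P, K = p_E / (p_F p_G).
Equating to 0.375 atm^-1 and solving on 0 < X < 1: X = 0.474.
Then n_E = 0.474, n_T = 1.53, so y_E = 0.311.

y_E = 0.311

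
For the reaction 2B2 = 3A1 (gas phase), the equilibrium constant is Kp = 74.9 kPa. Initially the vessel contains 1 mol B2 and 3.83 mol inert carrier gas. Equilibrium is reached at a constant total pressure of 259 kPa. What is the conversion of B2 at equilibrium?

X = 0.486

Take 1 mol B2 as basis and let X be its fractional conversion, so ξ = 0.5X.
Mole table: n_B2 = 1 − X; n_A1 = 1.5X; n_I = 3.83 (inert).
Total moles n_T = 4.83 + 0.5X.
With p_i = (n_i/n_T)P, Kp = p_A1^3 / (p_B2^2).
Substituting and setting equal to 74.9 kPa gives a polynomial in X; the root in (0,1) is X = 0.486.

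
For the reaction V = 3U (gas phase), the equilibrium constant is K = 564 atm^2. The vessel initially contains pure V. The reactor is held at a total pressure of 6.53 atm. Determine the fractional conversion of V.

X = 0.834

Basis: 1 mol V initially; let X = conversion of V. Extent ξ = X.
At extent ξ: n_V = 1 − X; n_U = 3X.
Summing: n_T = 1 + 2X.
Mole fractions y_i = n_i/n_T; K = p_U^3 / (p_V) with p_i = y_i·P.
Equating to 564 atm^2 and solving on 0 < X < 1: X = 0.834.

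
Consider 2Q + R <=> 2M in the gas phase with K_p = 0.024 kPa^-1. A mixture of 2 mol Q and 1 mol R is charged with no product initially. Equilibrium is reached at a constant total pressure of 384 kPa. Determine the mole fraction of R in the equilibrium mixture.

Let X = conversion of Q (basis 2 mol Q); extent of reaction ξ = X.
Moles: n_Q = 2 − 2X; n_R = 1 − X; n_M = 2X.
Total moles n_T = 3 − X.
With p_i = (n_i/n_T)P, K_p = p_M^2 / (p_Q^2 p_R).
This yields a degree-3 equation in X; solving on (0,1), X = 0.563.
Then n_R = 0.437, n_T = 2.44, so y_R = 0.179.

y_R = 0.179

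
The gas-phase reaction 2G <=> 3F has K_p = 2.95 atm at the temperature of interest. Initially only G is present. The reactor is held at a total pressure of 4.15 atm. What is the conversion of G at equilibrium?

Let X = conversion of G (basis 1 mol G); extent of reaction ξ = 0.5X.
At extent ξ: n_G = 1 − X; n_F = 1.5X.
Summing: n_T = 1 + 0.5X.
Mole fractions y_i = n_i/n_T; K_p = p_F^3 / (p_G^2) with p_i = y_i·P.
Setting this equal to 2.95 atm and taking the physical root (0 < X < 1) gives X = 0.434.

X = 0.434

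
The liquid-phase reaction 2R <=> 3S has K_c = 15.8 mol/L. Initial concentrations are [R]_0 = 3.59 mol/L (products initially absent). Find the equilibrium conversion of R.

X = 0.597

Let X = conversion of R; extent ξ = 3.59X/2 mol/L.
Concentrations: [R] = 3.59 − 3.59X; [S] = 5.38X.
K_c = [S]^3 / ([R]^2).
Solving K_c = 15.8 for X ∈ (0,1): X = 0.597.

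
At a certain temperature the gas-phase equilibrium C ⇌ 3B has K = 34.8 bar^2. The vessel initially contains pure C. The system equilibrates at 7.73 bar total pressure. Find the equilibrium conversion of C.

X = 0.343

Take 1 mol C as basis and let X be its fractional conversion, so ξ = X.
At extent ξ: n_C = 1 − X; n_B = 3X.
Total moles n_T = 1 + 2X.
With p_i = (n_i/n_T)P, K = p_B^3 / (p_C).
This yields a degree-3 equation in X; solving on (0,1), X = 0.343.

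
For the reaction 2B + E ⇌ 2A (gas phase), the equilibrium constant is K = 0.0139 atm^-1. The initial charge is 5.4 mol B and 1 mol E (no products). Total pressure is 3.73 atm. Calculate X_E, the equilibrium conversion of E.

X = 0.204

Let X = conversion of E (basis 1 mol E); extent of reaction ξ = X.
At extent ξ: n_B = 5.4 − 2X; n_E = 1 − X; n_A = 2X.
n_T = Σnᵢ = 6.4 − X.
y_i = n_i/n_T, p_i = y_i·P. K = p_A^2 / (p_B^2 p_E).
Equating to 0.0139 atm^-1 and solving on 0 < X < 1: X = 0.204.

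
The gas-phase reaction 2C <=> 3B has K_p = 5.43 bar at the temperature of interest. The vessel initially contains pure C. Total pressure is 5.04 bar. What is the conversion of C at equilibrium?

Let X = conversion of C (basis 1 mol C); extent of reaction ξ = 0.5X.
At extent ξ: n_C = 1 − X; n_B = 1.5X.
Summing: n_T = 1 + 0.5X.
y_i = n_i/n_T, p_i = y_i·P. K_p = p_B^3 / (p_C^2).
Equating to 5.43 bar and solving on 0 < X < 1: X = 0.477.

X = 0.477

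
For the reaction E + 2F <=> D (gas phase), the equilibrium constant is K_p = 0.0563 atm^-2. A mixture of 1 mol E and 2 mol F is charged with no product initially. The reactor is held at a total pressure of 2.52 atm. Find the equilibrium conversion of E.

Basis: 1 mol E initially; let X = conversion of E. Extent ξ = X.
Species balance: n_E = 1 − X; n_F = 2 − 2X; n_D = X.
n_T = Σnᵢ = 3 − 2X.
y_i = n_i/n_T, p_i = y_i·P. K_p = p_D / (p_E p_F^2).
Setting this equal to 0.0563 atm^-2 and taking the physical root (0 < X < 1) gives X = 0.126.

X = 0.126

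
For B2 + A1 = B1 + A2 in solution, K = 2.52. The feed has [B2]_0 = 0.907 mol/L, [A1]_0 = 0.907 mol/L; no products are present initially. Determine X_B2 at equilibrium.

X = 0.614

Let X = conversion of B2; extent ξ = 0.907·X mol/L.
Concentrations: [B2] = 0.907 − 0.907X; [A1] = 0.907 − 0.907X; [B1] = 0.907X; [A2] = 0.907X.
K = [B1] [A2] / ([B2] [A1]).
Equating to 2.52: the physical root is X = 0.614.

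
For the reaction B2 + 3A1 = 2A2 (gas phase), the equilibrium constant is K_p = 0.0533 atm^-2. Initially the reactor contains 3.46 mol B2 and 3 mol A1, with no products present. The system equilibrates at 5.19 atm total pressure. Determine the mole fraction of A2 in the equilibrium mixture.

Basis: 3 mol A1 initially; let X = conversion of A1. Extent ξ = X.
Moles: n_B2 = 3.46 − X; n_A1 = 3 − 3X; n_A2 = 2X.
Summing: n_T = 6.46 − 2X.
With p_i = (n_i/n_T)P, K_p = p_A2^2 / (p_B2 p_A1^3).
Substituting and setting equal to 0.0533 atm^-2 gives a polynomial in X; the root in (0,1) is X = 0.423.
Then n_A2 = 0.847, n_T = 5.61, so y_A2 = 0.151.

y_A2 = 0.151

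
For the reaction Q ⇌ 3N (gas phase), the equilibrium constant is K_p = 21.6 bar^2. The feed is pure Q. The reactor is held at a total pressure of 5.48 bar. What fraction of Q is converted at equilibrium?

X = 0.370

Take 1 mol Q as basis and let X be its fractional conversion, so ξ = X.
Species balance: n_Q = 1 − X; n_N = 3X.
Total moles n_T = 1 + 2X.
Mole fractions y_i = n_i/n_T; K_p = p_N^3 / (p_Q) with p_i = y_i·P.
Substituting and setting equal to 21.6 bar^2 gives a polynomial in X; the root in (0,1) is X = 0.370.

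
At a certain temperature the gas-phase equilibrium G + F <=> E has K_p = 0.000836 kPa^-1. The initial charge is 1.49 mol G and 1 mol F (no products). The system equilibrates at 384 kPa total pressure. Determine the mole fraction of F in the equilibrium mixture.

y_F = 0.362

Let X = conversion of F (basis 1 mol F); extent of reaction ξ = X.
At extent ξ: n_G = 1.49 − X; n_F = 1 − X; n_E = X.
n_T = Σnᵢ = 2.49 − X.
Mole fractions y_i = n_i/n_T; K_p = p_E / (p_G p_F) with p_i = y_i·P.
Equating to 0.000836 kPa^-1 and solving on 0 < X < 1: X = 0.155.
Then n_F = 0.845, n_T = 2.33, so y_F = 0.362.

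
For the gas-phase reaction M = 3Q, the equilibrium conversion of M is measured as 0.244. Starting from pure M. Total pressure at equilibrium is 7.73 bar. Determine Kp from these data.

Let X = conversion of M (basis 1 mol M); extent of reaction ξ = X.
Species balance: n_M = 1 − X; n_Q = 3X.
Summing: n_T = 1 + 2X.
At X = 0.244: n_M = 0.756, n_Q = 0.732, n_T = 1.49.
p_i = (n_i/n_T)·P. Kp = p_Q^3 / (p_M) = 14 bar^2.

Kp = 14 bar^2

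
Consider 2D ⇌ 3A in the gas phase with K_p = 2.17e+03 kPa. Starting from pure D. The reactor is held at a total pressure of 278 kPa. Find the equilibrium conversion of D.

Basis: 1 mol D initially; let X = conversion of D. Extent ξ = 0.5X.
Mole table: n_D = 1 − X; n_A = 1.5X.
n_T = Σnᵢ = 1 + 0.5X.
y_i = n_i/n_T, p_i = y_i·P. K_p = p_A^3 / (p_D^2).
Substituting and setting equal to 2.17e+03 kPa gives a polynomial in X; the root in (0,1) is X = 0.681.

X = 0.681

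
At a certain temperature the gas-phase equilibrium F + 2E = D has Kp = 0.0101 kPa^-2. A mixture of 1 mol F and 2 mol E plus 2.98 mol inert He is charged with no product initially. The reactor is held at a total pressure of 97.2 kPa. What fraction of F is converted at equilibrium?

X = 0.665

Basis: 1 mol F initially; let X = conversion of F. Extent ξ = X.
At extent ξ: n_F = 1 − X; n_E = 2 − 2X; n_D = X; n_I = 2.98 (inert).
Summing: n_T = 5.98 − 2X.
With p_i = (n_i/n_T)P, Kp = p_D / (p_F p_E^2).
Substituting and setting equal to 0.0101 kPa^-2 gives a polynomial in X; the root in (0,1) is X = 0.665.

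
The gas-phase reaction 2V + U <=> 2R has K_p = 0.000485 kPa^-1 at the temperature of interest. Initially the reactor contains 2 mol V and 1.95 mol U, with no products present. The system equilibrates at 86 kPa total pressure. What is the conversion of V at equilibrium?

X = 0.124

Let X = conversion of V (basis 2 mol V); extent of reaction ξ = X.
Mole table: n_V = 2 − 2X; n_U = 1.95 − X; n_R = 2X.
Total moles n_T = 3.95 − X.
With p_i = (n_i/n_T)P, K_p = p_R^2 / (p_V^2 p_U).
Substituting and setting equal to 0.000485 kPa^-1 gives a polynomial in X; the root in (0,1) is X = 0.124.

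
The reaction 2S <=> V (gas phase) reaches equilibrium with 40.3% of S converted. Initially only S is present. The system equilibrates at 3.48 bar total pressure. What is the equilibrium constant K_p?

Take 1 mol S as basis and let X be its fractional conversion, so ξ = 0.5X.
Moles: n_S = 1 − X; n_V = 0.5X.
Summing: n_T = 1 − 0.5X.
At X = 0.403: n_S = 0.597, n_V = 0.202, n_T = 0.798.
p_i = (n_i/n_T)·P. K_p = p_V / (p_S^2) = 0.13 bar^-1.

K_p = 0.13 bar^-1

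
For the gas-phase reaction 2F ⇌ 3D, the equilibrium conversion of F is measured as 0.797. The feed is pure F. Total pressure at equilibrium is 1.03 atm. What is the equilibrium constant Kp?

Kp = 30.5 atm

Take 1 mol F as basis and let X be its fractional conversion, so ξ = 0.5X.
At extent ξ: n_F = 1 − X; n_D = 1.5X.
Summing: n_T = 1 + 0.5X.
At X = 0.797: n_F = 0.203, n_D = 1.2, n_T = 1.4.
p_i = (n_i/n_T)·P. Kp = p_D^3 / (p_F^2) = 30.5 atm.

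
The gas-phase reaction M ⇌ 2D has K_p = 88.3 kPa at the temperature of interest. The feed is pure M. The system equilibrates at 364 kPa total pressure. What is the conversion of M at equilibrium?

Take 1 mol M as basis and let X be its fractional conversion, so ξ = X.
At extent ξ: n_M = 1 − X; n_D = 2X.
Summing: n_T = 1 + X.
y_i = n_i/n_T, p_i = y_i·P. K_p = p_D^2 / (p_M).
Equating to 88.3 kPa and solving on 0 < X < 1: X = 0.239.

X = 0.239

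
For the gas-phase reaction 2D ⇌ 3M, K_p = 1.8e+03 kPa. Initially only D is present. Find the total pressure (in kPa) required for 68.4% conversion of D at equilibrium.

P = 223 kPa

Take 1 mol D as basis and let X be its fractional conversion, so ξ = 0.5X.
Species balance: n_D = 1 − X; n_M = 1.5X.
Total moles n_T = 1 + 0.5X.
K_p = p_M^3 / (p_D^2) with p_i = (n_i/n_T)·P.
At X = 0.684: the mole-fraction product g(X) = Π y_i^ν_i = 8.06. Since K_p = g(X)·P^{1}, P = (K_p/g)^(1/1) = (1.8e+03/8.06)^(1/1) = 223 kPa.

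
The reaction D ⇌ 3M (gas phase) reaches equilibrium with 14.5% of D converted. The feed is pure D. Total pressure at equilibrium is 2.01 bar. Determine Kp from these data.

Kp = 0.234 bar^2

Basis: 1 mol D initially; let X = conversion of D. Extent ξ = X.
Mole table: n_D = 1 − X; n_M = 3X.
n_T = Σnᵢ = 1 + 2X.
At X = 0.145: n_D = 0.855, n_M = 0.435, n_T = 1.29.
p_i = (n_i/n_T)·P. Kp = p_M^3 / (p_D) = 0.234 bar^2.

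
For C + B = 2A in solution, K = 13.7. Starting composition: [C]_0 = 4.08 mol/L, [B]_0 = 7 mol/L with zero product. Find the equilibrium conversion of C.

Let X = conversion of C; extent ξ = 4.08·X mol/L.
Concentrations: [C] = 4.08 − 4.08X; [B] = 7 − 4.08X; [A] = 8.16X.
K = [A]^2 / ([C] [B]).
Equating to 13.7: the physical root is X = 0.798.

X = 0.798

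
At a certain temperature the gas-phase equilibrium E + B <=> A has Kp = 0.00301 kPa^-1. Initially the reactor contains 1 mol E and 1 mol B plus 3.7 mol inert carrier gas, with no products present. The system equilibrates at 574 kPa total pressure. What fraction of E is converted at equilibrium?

Let X = conversion of E (basis 1 mol E); extent of reaction ξ = X.
Species balance: n_E = 1 − X; n_B = 1 − X; n_A = X; n_I = 3.7 (inert).
Summing: n_T = 5.7 − X.
Mole fractions y_i = n_i/n_T; Kp = p_A / (p_E p_B) with p_i = y_i·P.
Substituting and setting equal to 0.00301 kPa^-1 gives a polynomial in X; the root in (0,1) is X = 0.201.

X = 0.201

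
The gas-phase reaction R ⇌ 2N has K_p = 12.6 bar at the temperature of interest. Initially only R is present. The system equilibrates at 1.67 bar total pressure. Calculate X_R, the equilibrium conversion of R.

Take 1 mol R as basis and let X be its fractional conversion, so ξ = X.
Species balance: n_R = 1 − X; n_N = 2X.
Total moles n_T = 1 + X.
With p_i = (n_i/n_T)P, K_p = p_N^2 / (p_R).
Substituting and setting equal to 12.6 bar gives a polynomial in X; the root in (0,1) is X = 0.808.

X = 0.808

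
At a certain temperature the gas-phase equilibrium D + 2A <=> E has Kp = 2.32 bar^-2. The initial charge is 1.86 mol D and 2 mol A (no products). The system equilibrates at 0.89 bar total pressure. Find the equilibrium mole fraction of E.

Let X = conversion of A (basis 2 mol A); extent of reaction ξ = X.
Species balance: n_D = 1.86 − X; n_A = 2 − 2X; n_E = X.
Total moles n_T = 3.86 − 2X.
y_i = n_i/n_T, p_i = y_i·P. Kp = p_E / (p_D p_A^2).
Substituting and setting equal to 2.32 bar^-2 gives a polynomial in X; the root in (0,1) is X = 0.406.
Then n_E = 0.406, n_T = 3.05, so y_E = 0.133.

y_E = 0.133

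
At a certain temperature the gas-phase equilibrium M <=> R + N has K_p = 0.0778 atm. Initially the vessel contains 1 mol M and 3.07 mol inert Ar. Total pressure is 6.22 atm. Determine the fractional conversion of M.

Let X = conversion of M (basis 1 mol M); extent of reaction ξ = X.
At extent ξ: n_M = 1 − X; n_R = X; n_N = X; n_I = 3.07 (inert).
Summing: n_T = 4.07 + X.
Mole fractions y_i = n_i/n_T; K_p = p_R p_N / (p_M) with p_i = y_i·P.
This yields a degree-2 equation in X; solving on (0,1), X = 0.206.

X = 0.206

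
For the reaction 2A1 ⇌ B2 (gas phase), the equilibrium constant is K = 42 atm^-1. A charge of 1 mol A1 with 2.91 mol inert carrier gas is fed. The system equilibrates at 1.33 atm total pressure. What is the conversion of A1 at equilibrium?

X = 0.838

Take 1 mol A1 as basis and let X be its fractional conversion, so ξ = 0.5X.
Species balance: n_A1 = 1 − X; n_B2 = 0.5X; n_I = 2.91 (inert).
n_T = Σnᵢ = 3.91 − 0.5X.
y_i = n_i/n_T, p_i = y_i·P. K = p_B2 / (p_A1^2).
This yields a degree-2 equation in X; solving on (0,1), X = 0.838.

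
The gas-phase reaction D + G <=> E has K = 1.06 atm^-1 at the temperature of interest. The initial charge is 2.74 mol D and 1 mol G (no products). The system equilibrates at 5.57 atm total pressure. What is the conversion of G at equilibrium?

X = 0.796

Basis: 1 mol G initially; let X = conversion of G. Extent ξ = X.
Species balance: n_D = 2.74 − X; n_G = 1 − X; n_E = X.
n_T = Σnᵢ = 3.74 − X.
y_i = n_i/n_T, p_i = y_i·P. K = p_E / (p_D p_G).
Equating to 1.06 atm^-1 and solving on 0 < X < 1: X = 0.796.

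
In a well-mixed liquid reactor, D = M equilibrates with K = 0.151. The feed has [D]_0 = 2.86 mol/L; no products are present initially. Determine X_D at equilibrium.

X = 0.131

Let X = conversion of D; extent ξ = 2.86·X mol/L.
Concentrations: [D] = 2.86 − 2.86X; [M] = 2.86X.
K = [M] / ([D]).
Setting equal to 0.151 and solving for X on (0,1) gives X = 0.131.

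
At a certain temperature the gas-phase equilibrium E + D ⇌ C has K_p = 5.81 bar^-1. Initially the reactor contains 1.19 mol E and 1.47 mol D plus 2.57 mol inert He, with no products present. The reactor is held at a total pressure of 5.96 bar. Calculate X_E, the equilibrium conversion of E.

X = 0.806

Basis: 1.19 mol E initially; let X = conversion of E. Extent ξ = 1.19X.
At extent ξ: n_E = 1.19 − 1.19X; n_D = 1.47 − 1.19X; n_C = 1.19X; n_I = 2.57 (inert).
Total moles n_T = 5.23 − 1.19X.
Mole fractions y_i = n_i/n_T; K_p = p_C / (p_E p_D) with p_i = y_i·P.
Substituting and setting equal to 5.81 bar^-1 gives a polynomial in X; the root in (0,1) is X = 0.806.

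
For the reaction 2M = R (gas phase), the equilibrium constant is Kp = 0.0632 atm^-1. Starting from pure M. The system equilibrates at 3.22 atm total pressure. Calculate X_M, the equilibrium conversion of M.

X = 0.258

Let X = conversion of M (basis 1 mol M); extent of reaction ξ = 0.5X.
Mole table: n_M = 1 − X; n_R = 0.5X.
n_T = Σnᵢ = 1 − 0.5X.
Mole fractions y_i = n_i/n_T; Kp = p_R / (p_M^2) with p_i = y_i·P.
Equating to 0.0632 atm^-1 and solving on 0 < X < 1: X = 0.258.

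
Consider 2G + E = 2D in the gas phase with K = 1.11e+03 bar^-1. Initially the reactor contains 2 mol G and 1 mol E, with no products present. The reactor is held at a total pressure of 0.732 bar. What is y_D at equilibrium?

y_D = 0.822

Basis: 2 mol G initially; let X = conversion of G. Extent ξ = X.
Species balance: n_G = 2 − 2X; n_E = 1 − X; n_D = 2X.
Total moles n_T = 3 − X.
y_i = n_i/n_T, p_i = y_i·P. K = p_D^2 / (p_G^2 p_E).
This yields a degree-3 equation in X; solving on (0,1), X = 0.874.
Then n_D = 1.75, n_T = 2.13, so y_D = 0.822.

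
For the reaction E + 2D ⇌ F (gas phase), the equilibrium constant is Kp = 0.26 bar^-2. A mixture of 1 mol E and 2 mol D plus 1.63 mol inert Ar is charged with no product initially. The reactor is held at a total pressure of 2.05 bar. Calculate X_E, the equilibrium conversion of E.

Let X = conversion of E (basis 1 mol E); extent of reaction ξ = X.
Species balance: n_E = 1 − X; n_D = 2 − 2X; n_F = X; n_I = 1.63 (inert).
n_T = Σnᵢ = 4.63 − 2X.
Mole fractions y_i = n_i/n_T; Kp = p_F / (p_E p_D^2) with p_i = y_i·P.
This yields a degree-3 equation in X; solving on (0,1), X = 0.145.

X = 0.145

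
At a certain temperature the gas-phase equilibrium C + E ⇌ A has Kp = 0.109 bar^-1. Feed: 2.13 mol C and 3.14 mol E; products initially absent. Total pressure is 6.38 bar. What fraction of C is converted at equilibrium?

Take 2.13 mol C as basis and let X be its fractional conversion, so ξ = 2.13X.
At extent ξ: n_C = 2.13 − 2.13X; n_E = 3.14 − 2.13X; n_A = 2.13X.
Summing: n_T = 5.27 − 2.13X.
Mole fractions y_i = n_i/n_T; Kp = p_A / (p_C p_E) with p_i = y_i·P.
Equating to 0.109 bar^-1 and solving on 0 < X < 1: X = 0.275.

X = 0.275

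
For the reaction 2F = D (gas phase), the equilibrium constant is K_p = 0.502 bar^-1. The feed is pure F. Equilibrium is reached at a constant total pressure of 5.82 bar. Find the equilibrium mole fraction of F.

Let X = conversion of F (basis 1 mol F); extent of reaction ξ = 0.5X.
Moles: n_F = 1 − X; n_D = 0.5X.
Summing: n_T = 1 − 0.5X.
With p_i = (n_i/n_T)P, K_p = p_D / (p_F^2).
Substituting and setting equal to 0.502 bar^-1 gives a polynomial in X; the root in (0,1) is X = 0.719.
Then n_F = 0.281, n_T = 0.64, so y_F = 0.438.

y_F = 0.438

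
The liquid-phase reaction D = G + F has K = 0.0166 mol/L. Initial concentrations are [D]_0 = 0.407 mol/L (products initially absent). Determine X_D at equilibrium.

X = 0.183

Let X = conversion of D; extent ξ = 0.407·X mol/L.
Concentrations: [D] = 0.407 − 0.407X; [G] = 0.407X; [F] = 0.407X.
K = [G] [F] / ([D]).
Setting equal to 0.0166 and solving for X on (0,1) gives X = 0.183.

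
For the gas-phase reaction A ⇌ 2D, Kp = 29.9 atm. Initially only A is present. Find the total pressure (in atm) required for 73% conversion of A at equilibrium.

P = 6.55 atm

Let X = conversion of A (basis 1 mol A); extent of reaction ξ = X.
Species balance: n_A = 1 − X; n_D = 2X.
n_T = Σnᵢ = 1 + X.
Kp = p_D^2 / (p_A) with p_i = (n_i/n_T)·P.
At X = 0.73: the mole-fraction product g(X) = Π y_i^ν_i = 4.563. Since Kp = g(X)·P^{1}, P = (Kp/g)^(1/1) = (29.9/4.563)^(1/1) = 6.55 atm.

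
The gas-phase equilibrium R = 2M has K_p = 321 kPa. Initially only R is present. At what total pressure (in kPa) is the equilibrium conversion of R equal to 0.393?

Basis: 1 mol R initially; let X = conversion of R. Extent ξ = X.
Moles: n_R = 1 − X; n_M = 2X.
Summing: n_T = 1 + X.
K_p = p_M^2 / (p_R) with p_i = (n_i/n_T)·P.
At X = 0.393: the mole-fraction product g(X) = Π y_i^ν_i = 0.7306. Since K_p = g(X)·P^{1}, P = (K_p/g)^(1/1) = (321/0.7306)^(1/1) = 439 kPa.

P = 439 kPa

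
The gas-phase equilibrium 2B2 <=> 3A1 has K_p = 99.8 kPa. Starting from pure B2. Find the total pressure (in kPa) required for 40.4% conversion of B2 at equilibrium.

Let X = conversion of B2 (basis 1 mol B2); extent of reaction ξ = 0.5X.
At extent ξ: n_B2 = 1 − X; n_A1 = 1.5X.
Summing: n_T = 1 + 0.5X.
K_p = p_A1^3 / (p_B2^2) with p_i = (n_i/n_T)·P.
At X = 0.404: the mole-fraction product g(X) = Π y_i^ν_i = 0.5212. Since K_p = g(X)·P^{1}, P = (K_p/g)^(1/1) = (99.8/0.5212)^(1/1) = 191 kPa.

P = 191 kPa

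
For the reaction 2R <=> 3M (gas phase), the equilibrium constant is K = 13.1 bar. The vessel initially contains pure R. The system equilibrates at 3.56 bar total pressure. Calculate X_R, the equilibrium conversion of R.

X = 0.605

Let X = conversion of R (basis 1 mol R); extent of reaction ξ = 0.5X.
Moles: n_R = 1 − X; n_M = 1.5X.
Summing: n_T = 1 + 0.5X.
y_i = n_i/n_T, p_i = y_i·P. K = p_M^3 / (p_R^2).
Substituting and setting equal to 13.1 bar gives a polynomial in X; the root in (0,1) is X = 0.605.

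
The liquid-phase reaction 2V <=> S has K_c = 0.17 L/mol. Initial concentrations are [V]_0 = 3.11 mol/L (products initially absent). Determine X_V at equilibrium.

X = 0.392

Let X = conversion of V; extent ξ = 3.11X/2 mol/L.
Concentrations: [V] = 3.11 − 3.11X; [S] = 1.55X.
K_c = [S] / ([V]^2).
Setting equal to 0.17 and solving for X on (0,1) gives X = 0.392.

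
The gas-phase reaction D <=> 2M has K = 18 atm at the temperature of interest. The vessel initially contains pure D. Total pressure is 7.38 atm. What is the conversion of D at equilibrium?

Let X = conversion of D (basis 1 mol D); extent of reaction ξ = X.
Moles: n_D = 1 − X; n_M = 2X.
Total moles n_T = 1 + X.
Mole fractions y_i = n_i/n_T; K = p_M^2 / (p_D) with p_i = y_i·P.
Substituting and setting equal to 18 atm gives a polynomial in X; the root in (0,1) is X = 0.615.

X = 0.615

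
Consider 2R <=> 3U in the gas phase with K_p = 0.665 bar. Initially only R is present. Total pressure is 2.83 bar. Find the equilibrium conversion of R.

Basis: 1 mol R initially; let X = conversion of R. Extent ξ = 0.5X.
Species balance: n_R = 1 − X; n_U = 1.5X.
n_T = Σnᵢ = 1 + 0.5X.
y_i = n_i/n_T, p_i = y_i·P. K_p = p_U^3 / (p_R^2).
Substituting and setting equal to 0.665 bar gives a polynomial in X; the root in (0,1) is X = 0.331.

X = 0.331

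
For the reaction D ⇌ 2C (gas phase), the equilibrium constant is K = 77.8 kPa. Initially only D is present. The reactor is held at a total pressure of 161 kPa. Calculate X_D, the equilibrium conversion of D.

X = 0.328

Basis: 1 mol D initially; let X = conversion of D. Extent ξ = X.
Moles: n_D = 1 − X; n_C = 2X.
Summing: n_T = 1 + X.
With p_i = (n_i/n_T)P, K = p_C^2 / (p_D).
Equating to 77.8 kPa and solving on 0 < X < 1: X = 0.328.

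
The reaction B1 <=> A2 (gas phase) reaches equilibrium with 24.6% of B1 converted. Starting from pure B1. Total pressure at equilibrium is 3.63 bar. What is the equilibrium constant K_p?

Let X = conversion of B1 (basis 1 mol B1); extent of reaction ξ = X.
Species balance: n_B1 = 1 − X; n_A2 = X.
n_T stays at 1 (no change in mole number).
At X = 0.246: n_B1 = 0.754, n_A2 = 0.246, n_T = 1.
p_i = (n_i/n_T)·P. K_p = p_A2 / (p_B1) = 0.326.

K_p = 0.326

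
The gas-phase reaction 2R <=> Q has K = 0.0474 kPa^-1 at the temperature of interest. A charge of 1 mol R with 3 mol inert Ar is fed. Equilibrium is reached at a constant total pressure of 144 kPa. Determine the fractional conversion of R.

X = 0.598

Take 1 mol R as basis and let X be its fractional conversion, so ξ = 0.5X.
Moles: n_R = 1 − X; n_Q = 0.5X; n_I = 3 (inert).
n_T = Σnᵢ = 4 − 0.5X.
y_i = n_i/n_T, p_i = y_i·P. K = p_Q / (p_R^2).
This yields a degree-2 equation in X; solving on (0,1), X = 0.598.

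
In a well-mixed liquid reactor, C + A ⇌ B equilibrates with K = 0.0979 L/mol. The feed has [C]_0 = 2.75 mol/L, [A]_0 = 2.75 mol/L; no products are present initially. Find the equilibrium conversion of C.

Let X = conversion of C; extent ξ = 2.75·X mol/L.
Concentrations: [C] = 2.75 − 2.75X; [A] = 2.75 − 2.75X; [B] = 2.75X.
K = [B] / ([C] [A]).
Solving K = 0.0979 for X ∈ (0,1): X = 0.181.

X = 0.181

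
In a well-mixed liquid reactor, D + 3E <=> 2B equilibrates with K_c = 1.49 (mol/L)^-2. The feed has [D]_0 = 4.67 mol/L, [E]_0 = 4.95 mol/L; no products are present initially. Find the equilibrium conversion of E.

X = 0.779

Let X = conversion of E; extent ξ = 4.95X/3 mol/L.
Concentrations: [D] = 4.67 − 1.65X; [E] = 4.95 − 4.95X; [B] = 3.3X.
K_c = [B]^2 / ([D] [E]^3).
Equating to 1.49 (mol/L)^-2: the physical root is X = 0.779.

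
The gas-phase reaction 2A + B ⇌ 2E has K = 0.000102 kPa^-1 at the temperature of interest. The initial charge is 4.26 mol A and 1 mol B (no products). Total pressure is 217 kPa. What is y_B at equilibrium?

Take 1 mol B as basis and let X be its fractional conversion, so ξ = X.
Moles: n_A = 4.26 − 2X; n_B = 1 − X; n_E = 2X.
n_T = Σnᵢ = 5.26 − X.
Mole fractions y_i = n_i/n_T; K = p_E^2 / (p_A^2 p_B) with p_i = y_i·P.
This yields a degree-3 equation in X; solving on (0,1), X = 0.123.
Then n_B = 0.877, n_T = 5.14, so y_B = 0.171.

y_B = 0.171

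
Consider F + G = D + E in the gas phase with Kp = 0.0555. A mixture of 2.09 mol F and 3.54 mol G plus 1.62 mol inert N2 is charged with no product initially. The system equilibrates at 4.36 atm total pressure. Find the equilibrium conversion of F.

X = 0.246

Basis: 2.09 mol F initially; let X = conversion of F. Extent ξ = 2.09X.
Mole table: n_F = 2.09 − 2.09X; n_G = 3.54 − 2.09X; n_D = 2.09X; n_E = 2.09X; n_I = 1.62 (inert).
n_T stays at 7.25 (no change in mole number).
y_i = n_i/n_T, p_i = y_i·P. Kp = p_D p_E / (p_F p_G).
Substituting and setting equal to 0.0555 gives a polynomial in X; the root in (0,1) is X = 0.246.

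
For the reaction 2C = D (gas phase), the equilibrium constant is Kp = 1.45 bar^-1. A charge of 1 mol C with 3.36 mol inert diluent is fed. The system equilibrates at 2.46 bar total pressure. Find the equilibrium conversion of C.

Let X = conversion of C (basis 1 mol C); extent of reaction ξ = 0.5X.
Mole table: n_C = 1 − X; n_D = 0.5X; n_I = 3.36 (inert).
n_T = Σnᵢ = 4.36 − 0.5X.
With p_i = (n_i/n_T)P, Kp = p_D / (p_C^2).
Setting this equal to 1.45 bar^-1 and taking the physical root (0 < X < 1) gives X = 0.476.

X = 0.476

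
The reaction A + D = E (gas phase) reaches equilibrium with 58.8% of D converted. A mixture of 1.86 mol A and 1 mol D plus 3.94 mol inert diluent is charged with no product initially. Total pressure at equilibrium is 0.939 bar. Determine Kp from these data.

Kp = 7.42 bar^-1

Basis: 1 mol D initially; let X = conversion of D. Extent ξ = X.
Moles: n_A = 1.86 − X; n_D = 1 − X; n_E = X; n_I = 3.94 (inert).
Total moles n_T = 6.8 − X.
At X = 0.588: n_A = 1.27, n_D = 0.412, n_E = 0.588, n_T = 6.21.
p_i = (n_i/n_T)·P. Kp = p_E / (p_A p_D) = 7.42 bar^-1.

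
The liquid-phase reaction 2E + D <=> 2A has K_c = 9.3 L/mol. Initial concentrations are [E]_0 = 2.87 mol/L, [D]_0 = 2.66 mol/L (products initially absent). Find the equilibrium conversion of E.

X = 0.790

Let X = conversion of E; extent ξ = 2.87X/2 mol/L.
Concentrations: [E] = 2.87 − 2.87X; [D] = 2.66 − 1.44X; [A] = 2.87X.
K_c = [A]^2 / ([E]^2 [D]).
Solving K_c = 9.3 for X ∈ (0,1): X = 0.790.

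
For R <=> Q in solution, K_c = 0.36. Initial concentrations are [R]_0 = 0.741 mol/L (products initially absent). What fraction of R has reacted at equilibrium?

Let X = conversion of R; extent ξ = 0.741·X mol/L.
Concentrations: [R] = 0.741 − 0.741X; [Q] = 0.741X.
K_c = [Q] / ([R]).
Equating to 0.36: the physical root is X = 0.265.

X = 0.265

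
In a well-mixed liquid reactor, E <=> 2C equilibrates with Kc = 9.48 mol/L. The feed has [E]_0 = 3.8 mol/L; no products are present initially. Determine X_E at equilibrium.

X = 0.537

Let X = conversion of E; extent ξ = 3.8·X mol/L.
Concentrations: [E] = 3.8 − 3.8X; [C] = 7.6X.
Kc = [C]^2 / ([E]).
Setting equal to 9.48 and solving for X on (0,1) gives X = 0.537.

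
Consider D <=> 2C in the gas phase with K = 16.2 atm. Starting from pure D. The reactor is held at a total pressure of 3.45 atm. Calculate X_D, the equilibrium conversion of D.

X = 0.735

Basis: 1 mol D initially; let X = conversion of D. Extent ξ = X.
Mole table: n_D = 1 − X; n_C = 2X.
Summing: n_T = 1 + X.
With p_i = (n_i/n_T)P, K = p_C^2 / (p_D).
Substituting and setting equal to 16.2 atm gives a polynomial in X; the root in (0,1) is X = 0.735.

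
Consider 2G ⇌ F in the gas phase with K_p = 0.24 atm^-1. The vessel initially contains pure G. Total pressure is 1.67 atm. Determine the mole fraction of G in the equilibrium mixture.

Basis: 1 mol G initially; let X = conversion of G. Extent ξ = 0.5X.
Moles: n_G = 1 − X; n_F = 0.5X.
n_T = Σnᵢ = 1 − 0.5X.
y_i = n_i/n_T, p_i = y_i·P. K_p = p_F / (p_G^2).
Equating to 0.24 atm^-1 and solving on 0 < X < 1: X = 0.380.
Then n_G = 0.62, n_T = 0.81, so y_G = 0.765.

y_G = 0.765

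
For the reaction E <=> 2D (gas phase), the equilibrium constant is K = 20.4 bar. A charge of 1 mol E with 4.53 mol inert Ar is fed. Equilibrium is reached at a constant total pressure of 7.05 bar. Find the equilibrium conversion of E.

Basis: 1 mol E initially; let X = conversion of E. Extent ξ = X.
Moles: n_E = 1 − X; n_D = 2X; n_I = 4.53 (inert).
Total moles n_T = 5.53 + X.
With p_i = (n_i/n_T)P, K = p_D^2 / (p_E).
Equating to 20.4 bar and solving on 0 < X < 1: X = 0.845.

X = 0.845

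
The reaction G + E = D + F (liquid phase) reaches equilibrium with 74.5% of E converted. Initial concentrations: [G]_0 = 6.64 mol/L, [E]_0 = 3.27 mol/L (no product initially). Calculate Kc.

Kc = 1.69

Let X = conversion of E.
Concentrations: [G] = 6.64 − 3.27X; [E] = 3.27 − 3.27X; [D] = 3.27X; [F] = 3.27X.
At X = 0.745: [G] = 4.2, [E] = 0.834, [D] = 2.44, [F] = 2.44.
Kc = [D] [F] / ([G] [E]) = 1.69.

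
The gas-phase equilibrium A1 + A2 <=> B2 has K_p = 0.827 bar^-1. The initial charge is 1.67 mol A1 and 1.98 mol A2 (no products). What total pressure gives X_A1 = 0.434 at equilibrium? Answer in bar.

P = 2.16 bar

Basis: 1.67 mol A1 initially; let X = conversion of A1. Extent ξ = 1.67X.
Mole table: n_A1 = 1.67 − 1.67X; n_A2 = 1.98 − 1.67X; n_B2 = 1.67X.
n_T = Σnᵢ = 3.65 − 1.67X.
K_p = p_B2 / (p_A1 p_A2) with p_i = (n_i/n_T)·P.
At X = 0.434: the mole-fraction product g(X) = Π y_i^ν_i = 1.787. Since K_p = g(X)·P^{-1}, P = (g/K_p)^(1/1) = (1.787/0.827)^(1/1) = 2.16 bar.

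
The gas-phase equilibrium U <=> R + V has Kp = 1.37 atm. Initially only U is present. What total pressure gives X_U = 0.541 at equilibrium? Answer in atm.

Take 1 mol U as basis and let X be its fractional conversion, so ξ = X.
Species balance: n_U = 1 − X; n_R = X; n_V = X.
Total moles n_T = 1 + X.
Kp = p_R p_V / (p_U) with p_i = (n_i/n_T)·P.
At X = 0.541: the mole-fraction product g(X) = Π y_i^ν_i = 0.4138. Since Kp = g(X)·P^{1}, P = (Kp/g)^(1/1) = (1.37/0.4138)^(1/1) = 3.31 atm.

P = 3.31 atm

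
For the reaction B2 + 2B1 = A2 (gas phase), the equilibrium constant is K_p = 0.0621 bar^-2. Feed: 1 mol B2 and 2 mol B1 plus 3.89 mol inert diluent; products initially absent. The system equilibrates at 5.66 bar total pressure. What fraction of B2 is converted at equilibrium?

Let X = conversion of B2 (basis 1 mol B2); extent of reaction ξ = X.
Mole table: n_B2 = 1 − X; n_B1 = 2 − 2X; n_A2 = X; n_I = 3.89 (inert).
Summing: n_T = 6.89 − 2X.
Mole fractions y_i = n_i/n_T; K_p = p_A2 / (p_B2 p_B1^2) with p_i = y_i·P.
This yields a degree-3 equation in X; solving on (0,1), X = 0.122.

X = 0.122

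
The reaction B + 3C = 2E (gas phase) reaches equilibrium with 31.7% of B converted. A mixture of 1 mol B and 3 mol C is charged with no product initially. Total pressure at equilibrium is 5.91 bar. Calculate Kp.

Kp = 0.0222 bar^-2

Let X = conversion of B (basis 1 mol B); extent of reaction ξ = X.
Species balance: n_B = 1 − X; n_C = 3 − 3X; n_E = 2X.
n_T = Σnᵢ = 4 − 2X.
At X = 0.317: n_B = 0.683, n_C = 2.05, n_E = 0.634, n_T = 3.37.
p_i = (n_i/n_T)·P. Kp = p_E^2 / (p_B p_C^3) = 0.0222 bar^-2.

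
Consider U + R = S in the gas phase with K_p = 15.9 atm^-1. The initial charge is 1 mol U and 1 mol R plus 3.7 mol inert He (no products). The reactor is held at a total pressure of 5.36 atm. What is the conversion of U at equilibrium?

Let X = conversion of U (basis 1 mol U); extent of reaction ξ = X.
Species balance: n_U = 1 − X; n_R = 1 − X; n_S = X; n_I = 3.7 (inert).
Total moles n_T = 5.7 − X.
Mole fractions y_i = n_i/n_T; K_p = p_S / (p_U p_R) with p_i = y_i·P.
Substituting and setting equal to 15.9 atm^-1 gives a polynomial in X; the root in (0,1) is X = 0.787.

X = 0.787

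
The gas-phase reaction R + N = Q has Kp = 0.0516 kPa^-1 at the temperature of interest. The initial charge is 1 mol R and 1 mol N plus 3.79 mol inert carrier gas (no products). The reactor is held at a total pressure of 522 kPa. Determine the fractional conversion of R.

X = 0.648

Let X = conversion of R (basis 1 mol R); extent of reaction ξ = X.
Species balance: n_R = 1 − X; n_N = 1 − X; n_Q = X; n_I = 3.79 (inert).
Summing: n_T = 5.79 − X.
With p_i = (n_i/n_T)P, Kp = p_Q / (p_R p_N).
Equating to 0.0516 kPa^-1 and solving on 0 < X < 1: X = 0.648.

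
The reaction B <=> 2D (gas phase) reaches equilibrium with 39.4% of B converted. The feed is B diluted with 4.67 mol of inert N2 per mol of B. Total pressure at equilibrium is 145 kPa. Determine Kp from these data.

Basis: 1 mol B initially; let X = conversion of B. Extent ξ = X.
Moles: n_B = 1 − X; n_D = 2X; n_I = 4.67 (inert).
n_T = Σnᵢ = 5.67 + X.
At X = 0.394: n_B = 0.606, n_D = 0.788, n_T = 6.06.
p_i = (n_i/n_T)·P. Kp = p_D^2 / (p_B) = 24.5 kPa.

Kp = 24.5 kPa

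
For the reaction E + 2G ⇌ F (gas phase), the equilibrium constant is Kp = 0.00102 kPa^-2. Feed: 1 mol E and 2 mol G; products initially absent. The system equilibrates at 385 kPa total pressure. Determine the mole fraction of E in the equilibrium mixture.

y_E = 0.104

Let X = conversion of E (basis 1 mol E); extent of reaction ξ = X.
Moles: n_E = 1 − X; n_G = 2 − 2X; n_F = X.
n_T = Σnᵢ = 3 − 2X.
Mole fractions y_i = n_i/n_T; Kp = p_F / (p_E p_G^2) with p_i = y_i·P.
Setting this equal to 0.00102 kPa^-2 and taking the physical root (0 < X < 1) gives X = 0.868.
Then n_E = 0.132, n_T = 1.26, so y_E = 0.104.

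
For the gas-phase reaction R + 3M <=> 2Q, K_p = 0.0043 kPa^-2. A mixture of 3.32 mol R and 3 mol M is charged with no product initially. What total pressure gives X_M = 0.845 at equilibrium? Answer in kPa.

P = 239 kPa

Basis: 3 mol M initially; let X = conversion of M. Extent ξ = X.
At extent ξ: n_R = 3.32 − X; n_M = 3 − 3X; n_Q = 2X.
Summing: n_T = 6.32 − 2X.
K_p = p_Q^2 / (p_R p_M^3) with p_i = (n_i/n_T)·P.
At X = 0.845: the mole-fraction product g(X) = Π y_i^ν_i = 246. Since K_p = g(X)·P^{-2}, P = (g/K_p)^(1/2) = (246/0.0043)^(1/2) = 239 kPa.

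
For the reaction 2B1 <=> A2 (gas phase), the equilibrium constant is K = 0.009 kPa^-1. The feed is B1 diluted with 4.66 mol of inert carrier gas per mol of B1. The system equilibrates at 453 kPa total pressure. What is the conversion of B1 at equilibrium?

Take 1 mol B1 as basis and let X be its fractional conversion, so ξ = 0.5X.
Moles: n_B1 = 1 − X; n_A2 = 0.5X; n_I = 4.66 (inert).
Total moles n_T = 5.66 − 0.5X.
With p_i = (n_i/n_T)P, K = p_A2 / (p_B1^2).
Equating to 0.009 kPa^-1 and solving on 0 < X < 1: X = 0.451.

X = 0.451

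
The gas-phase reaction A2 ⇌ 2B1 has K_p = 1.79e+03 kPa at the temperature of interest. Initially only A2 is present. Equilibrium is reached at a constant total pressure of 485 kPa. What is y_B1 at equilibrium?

y_B1 = 0.818

Take 1 mol A2 as basis and let X be its fractional conversion, so ξ = X.
Mole table: n_A2 = 1 − X; n_B1 = 2X.
Total moles n_T = 1 + X.
With p_i = (n_i/n_T)P, K_p = p_B1^2 / (p_A2).
Setting this equal to 1.79e+03 kPa and taking the physical root (0 < X < 1) gives X = 0.693.
Then n_B1 = 1.39, n_T = 1.69, so y_B1 = 0.818.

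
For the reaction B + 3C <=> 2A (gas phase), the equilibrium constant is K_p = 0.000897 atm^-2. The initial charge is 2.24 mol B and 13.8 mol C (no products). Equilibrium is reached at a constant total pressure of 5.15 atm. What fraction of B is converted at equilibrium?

X = 0.143

Basis: 2.24 mol B initially; let X = conversion of B. Extent ξ = 2.24X.
At extent ξ: n_B = 2.24 − 2.24X; n_C = 13.8 − 6.72X; n_A = 4.48X.
Summing: n_T = 16 − 4.48X.
With p_i = (n_i/n_T)P, K_p = p_A^2 / (p_B p_C^3).
Substituting and setting equal to 0.000897 atm^-2 gives a polynomial in X; the root in (0,1) is X = 0.143.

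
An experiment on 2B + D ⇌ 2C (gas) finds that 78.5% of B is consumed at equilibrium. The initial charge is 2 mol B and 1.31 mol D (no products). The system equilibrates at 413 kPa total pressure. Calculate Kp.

Kp = 0.155 kPa^-1

Basis: 2 mol B initially; let X = conversion of B. Extent ξ = X.
At extent ξ: n_B = 2 − 2X; n_D = 1.31 − X; n_C = 2X.
Summing: n_T = 3.31 − X.
At X = 0.785: n_B = 0.43, n_D = 0.525, n_C = 1.57, n_T = 2.52.
p_i = (n_i/n_T)·P. Kp = p_C^2 / (p_B^2 p_D) = 0.155 kPa^-1.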